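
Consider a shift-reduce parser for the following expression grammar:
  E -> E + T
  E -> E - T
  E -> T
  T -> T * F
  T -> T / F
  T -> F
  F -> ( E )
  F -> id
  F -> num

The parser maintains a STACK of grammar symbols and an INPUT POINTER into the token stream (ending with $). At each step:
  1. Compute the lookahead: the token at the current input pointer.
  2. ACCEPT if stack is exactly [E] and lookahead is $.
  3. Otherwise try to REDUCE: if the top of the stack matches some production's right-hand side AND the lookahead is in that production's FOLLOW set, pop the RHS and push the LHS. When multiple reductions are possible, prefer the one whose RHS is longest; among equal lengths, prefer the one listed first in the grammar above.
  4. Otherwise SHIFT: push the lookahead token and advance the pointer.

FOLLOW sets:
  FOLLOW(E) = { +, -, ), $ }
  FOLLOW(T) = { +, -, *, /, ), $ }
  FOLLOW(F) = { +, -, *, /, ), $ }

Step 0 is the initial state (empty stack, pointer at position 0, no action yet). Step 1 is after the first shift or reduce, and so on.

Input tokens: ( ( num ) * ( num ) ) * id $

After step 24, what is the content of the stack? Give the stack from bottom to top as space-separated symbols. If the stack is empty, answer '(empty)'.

Step 1: shift (. Stack=[(] ptr=1 lookahead=( remaining=[( num ) * ( num ) ) * id $]
Step 2: shift (. Stack=[( (] ptr=2 lookahead=num remaining=[num ) * ( num ) ) * id $]
Step 3: shift num. Stack=[( ( num] ptr=3 lookahead=) remaining=[) * ( num ) ) * id $]
Step 4: reduce F->num. Stack=[( ( F] ptr=3 lookahead=) remaining=[) * ( num ) ) * id $]
Step 5: reduce T->F. Stack=[( ( T] ptr=3 lookahead=) remaining=[) * ( num ) ) * id $]
Step 6: reduce E->T. Stack=[( ( E] ptr=3 lookahead=) remaining=[) * ( num ) ) * id $]
Step 7: shift ). Stack=[( ( E )] ptr=4 lookahead=* remaining=[* ( num ) ) * id $]
Step 8: reduce F->( E ). Stack=[( F] ptr=4 lookahead=* remaining=[* ( num ) ) * id $]
Step 9: reduce T->F. Stack=[( T] ptr=4 lookahead=* remaining=[* ( num ) ) * id $]
Step 10: shift *. Stack=[( T *] ptr=5 lookahead=( remaining=[( num ) ) * id $]
Step 11: shift (. Stack=[( T * (] ptr=6 lookahead=num remaining=[num ) ) * id $]
Step 12: shift num. Stack=[( T * ( num] ptr=7 lookahead=) remaining=[) ) * id $]
Step 13: reduce F->num. Stack=[( T * ( F] ptr=7 lookahead=) remaining=[) ) * id $]
Step 14: reduce T->F. Stack=[( T * ( T] ptr=7 lookahead=) remaining=[) ) * id $]
Step 15: reduce E->T. Stack=[( T * ( E] ptr=7 lookahead=) remaining=[) ) * id $]
Step 16: shift ). Stack=[( T * ( E )] ptr=8 lookahead=) remaining=[) * id $]
Step 17: reduce F->( E ). Stack=[( T * F] ptr=8 lookahead=) remaining=[) * id $]
Step 18: reduce T->T * F. Stack=[( T] ptr=8 lookahead=) remaining=[) * id $]
Step 19: reduce E->T. Stack=[( E] ptr=8 lookahead=) remaining=[) * id $]
Step 20: shift ). Stack=[( E )] ptr=9 lookahead=* remaining=[* id $]
Step 21: reduce F->( E ). Stack=[F] ptr=9 lookahead=* remaining=[* id $]
Step 22: reduce T->F. Stack=[T] ptr=9 lookahead=* remaining=[* id $]
Step 23: shift *. Stack=[T *] ptr=10 lookahead=id remaining=[id $]
Step 24: shift id. Stack=[T * id] ptr=11 lookahead=$ remaining=[$]

Answer: T * id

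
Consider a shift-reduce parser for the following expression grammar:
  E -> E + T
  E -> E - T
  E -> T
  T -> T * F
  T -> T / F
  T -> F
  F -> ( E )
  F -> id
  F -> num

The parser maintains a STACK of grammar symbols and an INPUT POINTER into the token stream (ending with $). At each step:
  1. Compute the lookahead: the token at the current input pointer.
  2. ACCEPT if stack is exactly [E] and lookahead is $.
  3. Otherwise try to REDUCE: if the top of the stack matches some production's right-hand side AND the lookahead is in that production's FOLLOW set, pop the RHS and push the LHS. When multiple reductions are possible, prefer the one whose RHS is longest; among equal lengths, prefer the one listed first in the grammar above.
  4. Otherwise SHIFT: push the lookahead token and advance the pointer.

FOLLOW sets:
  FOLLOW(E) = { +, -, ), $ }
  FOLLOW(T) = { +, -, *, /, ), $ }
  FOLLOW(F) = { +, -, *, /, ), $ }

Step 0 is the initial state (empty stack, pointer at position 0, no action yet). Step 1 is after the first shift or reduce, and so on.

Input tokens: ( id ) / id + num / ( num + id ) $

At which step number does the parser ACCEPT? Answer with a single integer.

Step 1: shift (. Stack=[(] ptr=1 lookahead=id remaining=[id ) / id + num / ( num + id ) $]
Step 2: shift id. Stack=[( id] ptr=2 lookahead=) remaining=[) / id + num / ( num + id ) $]
Step 3: reduce F->id. Stack=[( F] ptr=2 lookahead=) remaining=[) / id + num / ( num + id ) $]
Step 4: reduce T->F. Stack=[( T] ptr=2 lookahead=) remaining=[) / id + num / ( num + id ) $]
Step 5: reduce E->T. Stack=[( E] ptr=2 lookahead=) remaining=[) / id + num / ( num + id ) $]
Step 6: shift ). Stack=[( E )] ptr=3 lookahead=/ remaining=[/ id + num / ( num + id ) $]
Step 7: reduce F->( E ). Stack=[F] ptr=3 lookahead=/ remaining=[/ id + num / ( num + id ) $]
Step 8: reduce T->F. Stack=[T] ptr=3 lookahead=/ remaining=[/ id + num / ( num + id ) $]
Step 9: shift /. Stack=[T /] ptr=4 lookahead=id remaining=[id + num / ( num + id ) $]
Step 10: shift id. Stack=[T / id] ptr=5 lookahead=+ remaining=[+ num / ( num + id ) $]
Step 11: reduce F->id. Stack=[T / F] ptr=5 lookahead=+ remaining=[+ num / ( num + id ) $]
Step 12: reduce T->T / F. Stack=[T] ptr=5 lookahead=+ remaining=[+ num / ( num + id ) $]
Step 13: reduce E->T. Stack=[E] ptr=5 lookahead=+ remaining=[+ num / ( num + id ) $]
Step 14: shift +. Stack=[E +] ptr=6 lookahead=num remaining=[num / ( num + id ) $]
Step 15: shift num. Stack=[E + num] ptr=7 lookahead=/ remaining=[/ ( num + id ) $]
Step 16: reduce F->num. Stack=[E + F] ptr=7 lookahead=/ remaining=[/ ( num + id ) $]
Step 17: reduce T->F. Stack=[E + T] ptr=7 lookahead=/ remaining=[/ ( num + id ) $]
Step 18: shift /. Stack=[E + T /] ptr=8 lookahead=( remaining=[( num + id ) $]
Step 19: shift (. Stack=[E + T / (] ptr=9 lookahead=num remaining=[num + id ) $]
Step 20: shift num. Stack=[E + T / ( num] ptr=10 lookahead=+ remaining=[+ id ) $]
Step 21: reduce F->num. Stack=[E + T / ( F] ptr=10 lookahead=+ remaining=[+ id ) $]
Step 22: reduce T->F. Stack=[E + T / ( T] ptr=10 lookahead=+ remaining=[+ id ) $]
Step 23: reduce E->T. Stack=[E + T / ( E] ptr=10 lookahead=+ remaining=[+ id ) $]
Step 24: shift +. Stack=[E + T / ( E +] ptr=11 lookahead=id remaining=[id ) $]
Step 25: shift id. Stack=[E + T / ( E + id] ptr=12 lookahead=) remaining=[) $]
Step 26: reduce F->id. Stack=[E + T / ( E + F] ptr=12 lookahead=) remaining=[) $]
Step 27: reduce T->F. Stack=[E + T / ( E + T] ptr=12 lookahead=) remaining=[) $]
Step 28: reduce E->E + T. Stack=[E + T / ( E] ptr=12 lookahead=) remaining=[) $]
Step 29: shift ). Stack=[E + T / ( E )] ptr=13 lookahead=$ remaining=[$]
Step 30: reduce F->( E ). Stack=[E + T / F] ptr=13 lookahead=$ remaining=[$]
Step 31: reduce T->T / F. Stack=[E + T] ptr=13 lookahead=$ remaining=[$]
Step 32: reduce E->E + T. Stack=[E] ptr=13 lookahead=$ remaining=[$]
Step 33: accept. Stack=[E] ptr=13 lookahead=$ remaining=[$]

Answer: 33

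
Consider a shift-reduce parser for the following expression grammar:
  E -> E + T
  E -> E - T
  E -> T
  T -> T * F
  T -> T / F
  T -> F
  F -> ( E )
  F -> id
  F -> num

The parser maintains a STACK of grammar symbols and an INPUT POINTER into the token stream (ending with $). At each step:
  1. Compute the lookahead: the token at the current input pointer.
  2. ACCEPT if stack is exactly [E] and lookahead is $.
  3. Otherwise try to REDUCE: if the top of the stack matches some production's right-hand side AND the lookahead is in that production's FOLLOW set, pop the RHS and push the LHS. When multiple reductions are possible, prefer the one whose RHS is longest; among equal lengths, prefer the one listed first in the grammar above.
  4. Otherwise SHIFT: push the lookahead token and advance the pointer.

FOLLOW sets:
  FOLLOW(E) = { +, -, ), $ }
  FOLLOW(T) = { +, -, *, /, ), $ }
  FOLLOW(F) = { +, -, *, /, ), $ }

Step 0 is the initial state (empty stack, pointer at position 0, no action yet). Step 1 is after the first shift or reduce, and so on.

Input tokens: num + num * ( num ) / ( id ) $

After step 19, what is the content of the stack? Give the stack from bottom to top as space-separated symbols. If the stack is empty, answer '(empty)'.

Answer: E + T / (

Derivation:
Step 1: shift num. Stack=[num] ptr=1 lookahead=+ remaining=[+ num * ( num ) / ( id ) $]
Step 2: reduce F->num. Stack=[F] ptr=1 lookahead=+ remaining=[+ num * ( num ) / ( id ) $]
Step 3: reduce T->F. Stack=[T] ptr=1 lookahead=+ remaining=[+ num * ( num ) / ( id ) $]
Step 4: reduce E->T. Stack=[E] ptr=1 lookahead=+ remaining=[+ num * ( num ) / ( id ) $]
Step 5: shift +. Stack=[E +] ptr=2 lookahead=num remaining=[num * ( num ) / ( id ) $]
Step 6: shift num. Stack=[E + num] ptr=3 lookahead=* remaining=[* ( num ) / ( id ) $]
Step 7: reduce F->num. Stack=[E + F] ptr=3 lookahead=* remaining=[* ( num ) / ( id ) $]
Step 8: reduce T->F. Stack=[E + T] ptr=3 lookahead=* remaining=[* ( num ) / ( id ) $]
Step 9: shift *. Stack=[E + T *] ptr=4 lookahead=( remaining=[( num ) / ( id ) $]
Step 10: shift (. Stack=[E + T * (] ptr=5 lookahead=num remaining=[num ) / ( id ) $]
Step 11: shift num. Stack=[E + T * ( num] ptr=6 lookahead=) remaining=[) / ( id ) $]
Step 12: reduce F->num. Stack=[E + T * ( F] ptr=6 lookahead=) remaining=[) / ( id ) $]
Step 13: reduce T->F. Stack=[E + T * ( T] ptr=6 lookahead=) remaining=[) / ( id ) $]
Step 14: reduce E->T. Stack=[E + T * ( E] ptr=6 lookahead=) remaining=[) / ( id ) $]
Step 15: shift ). Stack=[E + T * ( E )] ptr=7 lookahead=/ remaining=[/ ( id ) $]
Step 16: reduce F->( E ). Stack=[E + T * F] ptr=7 lookahead=/ remaining=[/ ( id ) $]
Step 17: reduce T->T * F. Stack=[E + T] ptr=7 lookahead=/ remaining=[/ ( id ) $]
Step 18: shift /. Stack=[E + T /] ptr=8 lookahead=( remaining=[( id ) $]
Step 19: shift (. Stack=[E + T / (] ptr=9 lookahead=id remaining=[id ) $]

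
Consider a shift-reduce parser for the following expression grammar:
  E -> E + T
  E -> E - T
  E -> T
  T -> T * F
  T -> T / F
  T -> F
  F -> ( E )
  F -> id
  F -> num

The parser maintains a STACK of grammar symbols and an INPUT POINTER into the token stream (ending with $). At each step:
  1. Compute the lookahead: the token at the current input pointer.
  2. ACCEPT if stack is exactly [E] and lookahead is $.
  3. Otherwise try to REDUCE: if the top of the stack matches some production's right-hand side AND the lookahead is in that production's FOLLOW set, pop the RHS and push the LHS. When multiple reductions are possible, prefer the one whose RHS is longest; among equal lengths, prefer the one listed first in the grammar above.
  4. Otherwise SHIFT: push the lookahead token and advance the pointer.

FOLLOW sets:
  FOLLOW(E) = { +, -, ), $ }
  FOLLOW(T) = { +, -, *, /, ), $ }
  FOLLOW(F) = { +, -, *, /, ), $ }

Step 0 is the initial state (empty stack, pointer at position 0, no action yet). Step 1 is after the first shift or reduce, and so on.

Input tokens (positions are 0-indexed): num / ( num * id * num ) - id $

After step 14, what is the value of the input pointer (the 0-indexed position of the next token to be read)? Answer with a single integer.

Answer: 8

Derivation:
Step 1: shift num. Stack=[num] ptr=1 lookahead=/ remaining=[/ ( num * id * num ) - id $]
Step 2: reduce F->num. Stack=[F] ptr=1 lookahead=/ remaining=[/ ( num * id * num ) - id $]
Step 3: reduce T->F. Stack=[T] ptr=1 lookahead=/ remaining=[/ ( num * id * num ) - id $]
Step 4: shift /. Stack=[T /] ptr=2 lookahead=( remaining=[( num * id * num ) - id $]
Step 5: shift (. Stack=[T / (] ptr=3 lookahead=num remaining=[num * id * num ) - id $]
Step 6: shift num. Stack=[T / ( num] ptr=4 lookahead=* remaining=[* id * num ) - id $]
Step 7: reduce F->num. Stack=[T / ( F] ptr=4 lookahead=* remaining=[* id * num ) - id $]
Step 8: reduce T->F. Stack=[T / ( T] ptr=4 lookahead=* remaining=[* id * num ) - id $]
Step 9: shift *. Stack=[T / ( T *] ptr=5 lookahead=id remaining=[id * num ) - id $]
Step 10: shift id. Stack=[T / ( T * id] ptr=6 lookahead=* remaining=[* num ) - id $]
Step 11: reduce F->id. Stack=[T / ( T * F] ptr=6 lookahead=* remaining=[* num ) - id $]
Step 12: reduce T->T * F. Stack=[T / ( T] ptr=6 lookahead=* remaining=[* num ) - id $]
Step 13: shift *. Stack=[T / ( T *] ptr=7 lookahead=num remaining=[num ) - id $]
Step 14: shift num. Stack=[T / ( T * num] ptr=8 lookahead=) remaining=[) - id $]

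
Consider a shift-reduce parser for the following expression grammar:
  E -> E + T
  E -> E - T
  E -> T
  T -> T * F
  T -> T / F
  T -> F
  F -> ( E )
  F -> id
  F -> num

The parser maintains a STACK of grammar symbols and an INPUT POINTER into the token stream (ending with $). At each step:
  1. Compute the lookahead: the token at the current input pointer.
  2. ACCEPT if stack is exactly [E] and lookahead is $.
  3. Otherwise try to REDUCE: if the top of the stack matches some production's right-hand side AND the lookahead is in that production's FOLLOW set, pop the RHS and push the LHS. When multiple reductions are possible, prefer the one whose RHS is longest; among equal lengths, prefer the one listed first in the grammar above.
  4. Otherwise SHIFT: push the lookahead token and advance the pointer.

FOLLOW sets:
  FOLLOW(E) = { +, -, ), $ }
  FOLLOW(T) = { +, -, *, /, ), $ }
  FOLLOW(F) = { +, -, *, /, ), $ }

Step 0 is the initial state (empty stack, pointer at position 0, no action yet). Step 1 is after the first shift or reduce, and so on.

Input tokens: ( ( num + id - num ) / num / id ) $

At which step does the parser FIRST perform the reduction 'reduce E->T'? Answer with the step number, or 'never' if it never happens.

Answer: 6

Derivation:
Step 1: shift (. Stack=[(] ptr=1 lookahead=( remaining=[( num + id - num ) / num / id ) $]
Step 2: shift (. Stack=[( (] ptr=2 lookahead=num remaining=[num + id - num ) / num / id ) $]
Step 3: shift num. Stack=[( ( num] ptr=3 lookahead=+ remaining=[+ id - num ) / num / id ) $]
Step 4: reduce F->num. Stack=[( ( F] ptr=3 lookahead=+ remaining=[+ id - num ) / num / id ) $]
Step 5: reduce T->F. Stack=[( ( T] ptr=3 lookahead=+ remaining=[+ id - num ) / num / id ) $]
Step 6: reduce E->T. Stack=[( ( E] ptr=3 lookahead=+ remaining=[+ id - num ) / num / id ) $]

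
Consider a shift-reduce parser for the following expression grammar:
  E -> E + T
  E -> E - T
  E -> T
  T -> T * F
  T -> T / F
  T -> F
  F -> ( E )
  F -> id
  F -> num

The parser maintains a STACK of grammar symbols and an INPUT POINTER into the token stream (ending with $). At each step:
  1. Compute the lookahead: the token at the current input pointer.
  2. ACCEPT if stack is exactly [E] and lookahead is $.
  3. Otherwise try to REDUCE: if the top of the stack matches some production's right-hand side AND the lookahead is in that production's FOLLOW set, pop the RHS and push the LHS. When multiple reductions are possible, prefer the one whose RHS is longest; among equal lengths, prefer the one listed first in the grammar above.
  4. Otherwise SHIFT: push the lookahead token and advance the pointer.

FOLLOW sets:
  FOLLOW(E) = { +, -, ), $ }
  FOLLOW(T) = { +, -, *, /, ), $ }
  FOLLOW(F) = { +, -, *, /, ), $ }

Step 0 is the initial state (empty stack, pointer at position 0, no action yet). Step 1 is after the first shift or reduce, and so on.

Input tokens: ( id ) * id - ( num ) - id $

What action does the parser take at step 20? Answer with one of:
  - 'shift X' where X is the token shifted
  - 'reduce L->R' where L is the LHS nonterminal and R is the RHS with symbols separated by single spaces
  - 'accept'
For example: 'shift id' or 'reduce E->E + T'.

Step 1: shift (. Stack=[(] ptr=1 lookahead=id remaining=[id ) * id - ( num ) - id $]
Step 2: shift id. Stack=[( id] ptr=2 lookahead=) remaining=[) * id - ( num ) - id $]
Step 3: reduce F->id. Stack=[( F] ptr=2 lookahead=) remaining=[) * id - ( num ) - id $]
Step 4: reduce T->F. Stack=[( T] ptr=2 lookahead=) remaining=[) * id - ( num ) - id $]
Step 5: reduce E->T. Stack=[( E] ptr=2 lookahead=) remaining=[) * id - ( num ) - id $]
Step 6: shift ). Stack=[( E )] ptr=3 lookahead=* remaining=[* id - ( num ) - id $]
Step 7: reduce F->( E ). Stack=[F] ptr=3 lookahead=* remaining=[* id - ( num ) - id $]
Step 8: reduce T->F. Stack=[T] ptr=3 lookahead=* remaining=[* id - ( num ) - id $]
Step 9: shift *. Stack=[T *] ptr=4 lookahead=id remaining=[id - ( num ) - id $]
Step 10: shift id. Stack=[T * id] ptr=5 lookahead=- remaining=[- ( num ) - id $]
Step 11: reduce F->id. Stack=[T * F] ptr=5 lookahead=- remaining=[- ( num ) - id $]
Step 12: reduce T->T * F. Stack=[T] ptr=5 lookahead=- remaining=[- ( num ) - id $]
Step 13: reduce E->T. Stack=[E] ptr=5 lookahead=- remaining=[- ( num ) - id $]
Step 14: shift -. Stack=[E -] ptr=6 lookahead=( remaining=[( num ) - id $]
Step 15: shift (. Stack=[E - (] ptr=7 lookahead=num remaining=[num ) - id $]
Step 16: shift num. Stack=[E - ( num] ptr=8 lookahead=) remaining=[) - id $]
Step 17: reduce F->num. Stack=[E - ( F] ptr=8 lookahead=) remaining=[) - id $]
Step 18: reduce T->F. Stack=[E - ( T] ptr=8 lookahead=) remaining=[) - id $]
Step 19: reduce E->T. Stack=[E - ( E] ptr=8 lookahead=) remaining=[) - id $]
Step 20: shift ). Stack=[E - ( E )] ptr=9 lookahead=- remaining=[- id $]

Answer: shift )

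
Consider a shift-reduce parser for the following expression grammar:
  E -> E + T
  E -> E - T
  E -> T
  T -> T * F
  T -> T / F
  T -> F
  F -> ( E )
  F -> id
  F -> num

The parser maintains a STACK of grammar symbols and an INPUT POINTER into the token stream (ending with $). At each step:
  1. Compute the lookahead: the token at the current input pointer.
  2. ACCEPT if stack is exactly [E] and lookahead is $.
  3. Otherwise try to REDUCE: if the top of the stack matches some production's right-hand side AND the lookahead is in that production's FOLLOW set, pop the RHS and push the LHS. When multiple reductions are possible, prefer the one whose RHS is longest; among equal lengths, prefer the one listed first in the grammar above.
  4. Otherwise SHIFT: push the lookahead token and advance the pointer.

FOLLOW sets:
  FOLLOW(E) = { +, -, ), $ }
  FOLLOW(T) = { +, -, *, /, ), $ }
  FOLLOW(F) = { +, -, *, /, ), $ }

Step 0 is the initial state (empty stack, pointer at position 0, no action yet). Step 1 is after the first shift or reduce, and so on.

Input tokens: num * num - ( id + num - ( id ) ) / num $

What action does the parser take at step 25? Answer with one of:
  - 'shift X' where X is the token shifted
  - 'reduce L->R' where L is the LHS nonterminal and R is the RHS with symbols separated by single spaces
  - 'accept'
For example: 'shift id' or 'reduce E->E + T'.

Step 1: shift num. Stack=[num] ptr=1 lookahead=* remaining=[* num - ( id + num - ( id ) ) / num $]
Step 2: reduce F->num. Stack=[F] ptr=1 lookahead=* remaining=[* num - ( id + num - ( id ) ) / num $]
Step 3: reduce T->F. Stack=[T] ptr=1 lookahead=* remaining=[* num - ( id + num - ( id ) ) / num $]
Step 4: shift *. Stack=[T *] ptr=2 lookahead=num remaining=[num - ( id + num - ( id ) ) / num $]
Step 5: shift num. Stack=[T * num] ptr=3 lookahead=- remaining=[- ( id + num - ( id ) ) / num $]
Step 6: reduce F->num. Stack=[T * F] ptr=3 lookahead=- remaining=[- ( id + num - ( id ) ) / num $]
Step 7: reduce T->T * F. Stack=[T] ptr=3 lookahead=- remaining=[- ( id + num - ( id ) ) / num $]
Step 8: reduce E->T. Stack=[E] ptr=3 lookahead=- remaining=[- ( id + num - ( id ) ) / num $]
Step 9: shift -. Stack=[E -] ptr=4 lookahead=( remaining=[( id + num - ( id ) ) / num $]
Step 10: shift (. Stack=[E - (] ptr=5 lookahead=id remaining=[id + num - ( id ) ) / num $]
Step 11: shift id. Stack=[E - ( id] ptr=6 lookahead=+ remaining=[+ num - ( id ) ) / num $]
Step 12: reduce F->id. Stack=[E - ( F] ptr=6 lookahead=+ remaining=[+ num - ( id ) ) / num $]
Step 13: reduce T->F. Stack=[E - ( T] ptr=6 lookahead=+ remaining=[+ num - ( id ) ) / num $]
Step 14: reduce E->T. Stack=[E - ( E] ptr=6 lookahead=+ remaining=[+ num - ( id ) ) / num $]
Step 15: shift +. Stack=[E - ( E +] ptr=7 lookahead=num remaining=[num - ( id ) ) / num $]
Step 16: shift num. Stack=[E - ( E + num] ptr=8 lookahead=- remaining=[- ( id ) ) / num $]
Step 17: reduce F->num. Stack=[E - ( E + F] ptr=8 lookahead=- remaining=[- ( id ) ) / num $]
Step 18: reduce T->F. Stack=[E - ( E + T] ptr=8 lookahead=- remaining=[- ( id ) ) / num $]
Step 19: reduce E->E + T. Stack=[E - ( E] ptr=8 lookahead=- remaining=[- ( id ) ) / num $]
Step 20: shift -. Stack=[E - ( E -] ptr=9 lookahead=( remaining=[( id ) ) / num $]
Step 21: shift (. Stack=[E - ( E - (] ptr=10 lookahead=id remaining=[id ) ) / num $]
Step 22: shift id. Stack=[E - ( E - ( id] ptr=11 lookahead=) remaining=[) ) / num $]
Step 23: reduce F->id. Stack=[E - ( E - ( F] ptr=11 lookahead=) remaining=[) ) / num $]
Step 24: reduce T->F. Stack=[E - ( E - ( T] ptr=11 lookahead=) remaining=[) ) / num $]
Step 25: reduce E->T. Stack=[E - ( E - ( E] ptr=11 lookahead=) remaining=[) ) / num $]

Answer: reduce E->T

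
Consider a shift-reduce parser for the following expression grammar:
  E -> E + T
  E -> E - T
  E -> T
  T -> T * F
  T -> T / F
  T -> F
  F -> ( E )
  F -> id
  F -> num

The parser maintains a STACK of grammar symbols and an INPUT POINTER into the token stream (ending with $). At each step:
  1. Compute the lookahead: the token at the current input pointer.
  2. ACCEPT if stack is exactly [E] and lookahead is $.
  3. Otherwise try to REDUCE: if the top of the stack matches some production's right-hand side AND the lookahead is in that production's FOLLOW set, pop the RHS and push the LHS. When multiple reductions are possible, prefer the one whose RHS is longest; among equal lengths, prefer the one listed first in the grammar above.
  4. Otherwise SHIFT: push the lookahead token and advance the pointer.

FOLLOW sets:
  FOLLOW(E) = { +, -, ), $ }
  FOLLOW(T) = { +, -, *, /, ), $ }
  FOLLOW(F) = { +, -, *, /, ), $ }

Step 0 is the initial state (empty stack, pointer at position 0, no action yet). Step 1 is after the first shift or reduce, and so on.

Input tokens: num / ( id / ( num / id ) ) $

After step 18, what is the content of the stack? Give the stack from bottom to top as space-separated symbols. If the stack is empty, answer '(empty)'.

Step 1: shift num. Stack=[num] ptr=1 lookahead=/ remaining=[/ ( id / ( num / id ) ) $]
Step 2: reduce F->num. Stack=[F] ptr=1 lookahead=/ remaining=[/ ( id / ( num / id ) ) $]
Step 3: reduce T->F. Stack=[T] ptr=1 lookahead=/ remaining=[/ ( id / ( num / id ) ) $]
Step 4: shift /. Stack=[T /] ptr=2 lookahead=( remaining=[( id / ( num / id ) ) $]
Step 5: shift (. Stack=[T / (] ptr=3 lookahead=id remaining=[id / ( num / id ) ) $]
Step 6: shift id. Stack=[T / ( id] ptr=4 lookahead=/ remaining=[/ ( num / id ) ) $]
Step 7: reduce F->id. Stack=[T / ( F] ptr=4 lookahead=/ remaining=[/ ( num / id ) ) $]
Step 8: reduce T->F. Stack=[T / ( T] ptr=4 lookahead=/ remaining=[/ ( num / id ) ) $]
Step 9: shift /. Stack=[T / ( T /] ptr=5 lookahead=( remaining=[( num / id ) ) $]
Step 10: shift (. Stack=[T / ( T / (] ptr=6 lookahead=num remaining=[num / id ) ) $]
Step 11: shift num. Stack=[T / ( T / ( num] ptr=7 lookahead=/ remaining=[/ id ) ) $]
Step 12: reduce F->num. Stack=[T / ( T / ( F] ptr=7 lookahead=/ remaining=[/ id ) ) $]
Step 13: reduce T->F. Stack=[T / ( T / ( T] ptr=7 lookahead=/ remaining=[/ id ) ) $]
Step 14: shift /. Stack=[T / ( T / ( T /] ptr=8 lookahead=id remaining=[id ) ) $]
Step 15: shift id. Stack=[T / ( T / ( T / id] ptr=9 lookahead=) remaining=[) ) $]
Step 16: reduce F->id. Stack=[T / ( T / ( T / F] ptr=9 lookahead=) remaining=[) ) $]
Step 17: reduce T->T / F. Stack=[T / ( T / ( T] ptr=9 lookahead=) remaining=[) ) $]
Step 18: reduce E->T. Stack=[T / ( T / ( E] ptr=9 lookahead=) remaining=[) ) $]

Answer: T / ( T / ( E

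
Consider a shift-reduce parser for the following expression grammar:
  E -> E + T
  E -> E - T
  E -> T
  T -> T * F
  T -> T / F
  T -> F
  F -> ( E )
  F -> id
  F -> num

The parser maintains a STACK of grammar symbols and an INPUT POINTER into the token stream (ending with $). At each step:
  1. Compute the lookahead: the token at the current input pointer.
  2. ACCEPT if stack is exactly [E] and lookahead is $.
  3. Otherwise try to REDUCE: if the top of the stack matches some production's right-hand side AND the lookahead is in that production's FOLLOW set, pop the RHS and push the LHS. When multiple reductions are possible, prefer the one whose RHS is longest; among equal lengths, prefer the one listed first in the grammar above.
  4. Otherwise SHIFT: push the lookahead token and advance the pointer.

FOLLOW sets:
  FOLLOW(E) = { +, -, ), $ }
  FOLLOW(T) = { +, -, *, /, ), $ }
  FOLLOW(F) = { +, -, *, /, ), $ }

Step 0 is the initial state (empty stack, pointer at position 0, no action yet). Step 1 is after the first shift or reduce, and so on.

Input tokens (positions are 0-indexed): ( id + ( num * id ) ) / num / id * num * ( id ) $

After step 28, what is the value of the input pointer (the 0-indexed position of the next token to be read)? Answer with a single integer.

Step 1: shift (. Stack=[(] ptr=1 lookahead=id remaining=[id + ( num * id ) ) / num / id * num * ( id ) $]
Step 2: shift id. Stack=[( id] ptr=2 lookahead=+ remaining=[+ ( num * id ) ) / num / id * num * ( id ) $]
Step 3: reduce F->id. Stack=[( F] ptr=2 lookahead=+ remaining=[+ ( num * id ) ) / num / id * num * ( id ) $]
Step 4: reduce T->F. Stack=[( T] ptr=2 lookahead=+ remaining=[+ ( num * id ) ) / num / id * num * ( id ) $]
Step 5: reduce E->T. Stack=[( E] ptr=2 lookahead=+ remaining=[+ ( num * id ) ) / num / id * num * ( id ) $]
Step 6: shift +. Stack=[( E +] ptr=3 lookahead=( remaining=[( num * id ) ) / num / id * num * ( id ) $]
Step 7: shift (. Stack=[( E + (] ptr=4 lookahead=num remaining=[num * id ) ) / num / id * num * ( id ) $]
Step 8: shift num. Stack=[( E + ( num] ptr=5 lookahead=* remaining=[* id ) ) / num / id * num * ( id ) $]
Step 9: reduce F->num. Stack=[( E + ( F] ptr=5 lookahead=* remaining=[* id ) ) / num / id * num * ( id ) $]
Step 10: reduce T->F. Stack=[( E + ( T] ptr=5 lookahead=* remaining=[* id ) ) / num / id * num * ( id ) $]
Step 11: shift *. Stack=[( E + ( T *] ptr=6 lookahead=id remaining=[id ) ) / num / id * num * ( id ) $]
Step 12: shift id. Stack=[( E + ( T * id] ptr=7 lookahead=) remaining=[) ) / num / id * num * ( id ) $]
Step 13: reduce F->id. Stack=[( E + ( T * F] ptr=7 lookahead=) remaining=[) ) / num / id * num * ( id ) $]
Step 14: reduce T->T * F. Stack=[( E + ( T] ptr=7 lookahead=) remaining=[) ) / num / id * num * ( id ) $]
Step 15: reduce E->T. Stack=[( E + ( E] ptr=7 lookahead=) remaining=[) ) / num / id * num * ( id ) $]
Step 16: shift ). Stack=[( E + ( E )] ptr=8 lookahead=) remaining=[) / num / id * num * ( id ) $]
Step 17: reduce F->( E ). Stack=[( E + F] ptr=8 lookahead=) remaining=[) / num / id * num * ( id ) $]
Step 18: reduce T->F. Stack=[( E + T] ptr=8 lookahead=) remaining=[) / num / id * num * ( id ) $]
Step 19: reduce E->E + T. Stack=[( E] ptr=8 lookahead=) remaining=[) / num / id * num * ( id ) $]
Step 20: shift ). Stack=[( E )] ptr=9 lookahead=/ remaining=[/ num / id * num * ( id ) $]
Step 21: reduce F->( E ). Stack=[F] ptr=9 lookahead=/ remaining=[/ num / id * num * ( id ) $]
Step 22: reduce T->F. Stack=[T] ptr=9 lookahead=/ remaining=[/ num / id * num * ( id ) $]
Step 23: shift /. Stack=[T /] ptr=10 lookahead=num remaining=[num / id * num * ( id ) $]
Step 24: shift num. Stack=[T / num] ptr=11 lookahead=/ remaining=[/ id * num * ( id ) $]
Step 25: reduce F->num. Stack=[T / F] ptr=11 lookahead=/ remaining=[/ id * num * ( id ) $]
Step 26: reduce T->T / F. Stack=[T] ptr=11 lookahead=/ remaining=[/ id * num * ( id ) $]
Step 27: shift /. Stack=[T /] ptr=12 lookahead=id remaining=[id * num * ( id ) $]
Step 28: shift id. Stack=[T / id] ptr=13 lookahead=* remaining=[* num * ( id ) $]

Answer: 13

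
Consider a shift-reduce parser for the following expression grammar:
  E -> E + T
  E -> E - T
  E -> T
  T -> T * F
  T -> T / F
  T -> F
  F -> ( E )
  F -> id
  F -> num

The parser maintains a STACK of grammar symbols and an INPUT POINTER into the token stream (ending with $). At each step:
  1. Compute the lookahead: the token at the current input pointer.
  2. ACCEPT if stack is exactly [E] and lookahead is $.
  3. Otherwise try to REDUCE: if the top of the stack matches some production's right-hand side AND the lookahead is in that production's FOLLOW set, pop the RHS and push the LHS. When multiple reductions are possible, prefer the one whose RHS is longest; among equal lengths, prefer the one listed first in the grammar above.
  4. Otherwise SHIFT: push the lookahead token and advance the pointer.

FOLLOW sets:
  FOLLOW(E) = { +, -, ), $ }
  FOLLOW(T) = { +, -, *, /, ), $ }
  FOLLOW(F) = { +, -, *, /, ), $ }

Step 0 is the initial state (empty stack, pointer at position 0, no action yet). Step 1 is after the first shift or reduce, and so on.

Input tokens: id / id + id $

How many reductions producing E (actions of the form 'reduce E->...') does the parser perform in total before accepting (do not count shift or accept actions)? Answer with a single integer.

Answer: 2

Derivation:
Step 1: shift id. Stack=[id] ptr=1 lookahead=/ remaining=[/ id + id $]
Step 2: reduce F->id. Stack=[F] ptr=1 lookahead=/ remaining=[/ id + id $]
Step 3: reduce T->F. Stack=[T] ptr=1 lookahead=/ remaining=[/ id + id $]
Step 4: shift /. Stack=[T /] ptr=2 lookahead=id remaining=[id + id $]
Step 5: shift id. Stack=[T / id] ptr=3 lookahead=+ remaining=[+ id $]
Step 6: reduce F->id. Stack=[T / F] ptr=3 lookahead=+ remaining=[+ id $]
Step 7: reduce T->T / F. Stack=[T] ptr=3 lookahead=+ remaining=[+ id $]
Step 8: reduce E->T. Stack=[E] ptr=3 lookahead=+ remaining=[+ id $]
Step 9: shift +. Stack=[E +] ptr=4 lookahead=id remaining=[id $]
Step 10: shift id. Stack=[E + id] ptr=5 lookahead=$ remaining=[$]
Step 11: reduce F->id. Stack=[E + F] ptr=5 lookahead=$ remaining=[$]
Step 12: reduce T->F. Stack=[E + T] ptr=5 lookahead=$ remaining=[$]
Step 13: reduce E->E + T. Stack=[E] ptr=5 lookahead=$ remaining=[$]
Step 14: accept. Stack=[E] ptr=5 lookahead=$ remaining=[$]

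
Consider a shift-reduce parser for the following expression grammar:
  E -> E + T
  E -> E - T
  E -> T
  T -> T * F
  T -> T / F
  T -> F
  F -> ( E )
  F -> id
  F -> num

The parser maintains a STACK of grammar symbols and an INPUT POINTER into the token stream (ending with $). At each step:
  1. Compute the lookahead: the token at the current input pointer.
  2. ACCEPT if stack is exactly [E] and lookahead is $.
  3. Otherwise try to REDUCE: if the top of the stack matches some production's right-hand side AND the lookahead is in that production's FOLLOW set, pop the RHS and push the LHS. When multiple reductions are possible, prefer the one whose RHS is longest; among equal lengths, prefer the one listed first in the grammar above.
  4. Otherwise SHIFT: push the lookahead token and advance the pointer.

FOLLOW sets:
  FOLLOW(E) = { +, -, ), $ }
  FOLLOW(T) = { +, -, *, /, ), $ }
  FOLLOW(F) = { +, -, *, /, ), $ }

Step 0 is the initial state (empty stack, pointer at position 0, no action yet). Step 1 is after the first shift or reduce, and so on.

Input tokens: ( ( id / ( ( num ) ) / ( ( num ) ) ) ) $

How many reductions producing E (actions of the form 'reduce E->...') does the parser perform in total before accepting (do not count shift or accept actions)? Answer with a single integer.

Step 1: shift (. Stack=[(] ptr=1 lookahead=( remaining=[( id / ( ( num ) ) / ( ( num ) ) ) ) $]
Step 2: shift (. Stack=[( (] ptr=2 lookahead=id remaining=[id / ( ( num ) ) / ( ( num ) ) ) ) $]
Step 3: shift id. Stack=[( ( id] ptr=3 lookahead=/ remaining=[/ ( ( num ) ) / ( ( num ) ) ) ) $]
Step 4: reduce F->id. Stack=[( ( F] ptr=3 lookahead=/ remaining=[/ ( ( num ) ) / ( ( num ) ) ) ) $]
Step 5: reduce T->F. Stack=[( ( T] ptr=3 lookahead=/ remaining=[/ ( ( num ) ) / ( ( num ) ) ) ) $]
Step 6: shift /. Stack=[( ( T /] ptr=4 lookahead=( remaining=[( ( num ) ) / ( ( num ) ) ) ) $]
Step 7: shift (. Stack=[( ( T / (] ptr=5 lookahead=( remaining=[( num ) ) / ( ( num ) ) ) ) $]
Step 8: shift (. Stack=[( ( T / ( (] ptr=6 lookahead=num remaining=[num ) ) / ( ( num ) ) ) ) $]
Step 9: shift num. Stack=[( ( T / ( ( num] ptr=7 lookahead=) remaining=[) ) / ( ( num ) ) ) ) $]
Step 10: reduce F->num. Stack=[( ( T / ( ( F] ptr=7 lookahead=) remaining=[) ) / ( ( num ) ) ) ) $]
Step 11: reduce T->F. Stack=[( ( T / ( ( T] ptr=7 lookahead=) remaining=[) ) / ( ( num ) ) ) ) $]
Step 12: reduce E->T. Stack=[( ( T / ( ( E] ptr=7 lookahead=) remaining=[) ) / ( ( num ) ) ) ) $]
Step 13: shift ). Stack=[( ( T / ( ( E )] ptr=8 lookahead=) remaining=[) / ( ( num ) ) ) ) $]
Step 14: reduce F->( E ). Stack=[( ( T / ( F] ptr=8 lookahead=) remaining=[) / ( ( num ) ) ) ) $]
Step 15: reduce T->F. Stack=[( ( T / ( T] ptr=8 lookahead=) remaining=[) / ( ( num ) ) ) ) $]
Step 16: reduce E->T. Stack=[( ( T / ( E] ptr=8 lookahead=) remaining=[) / ( ( num ) ) ) ) $]
Step 17: shift ). Stack=[( ( T / ( E )] ptr=9 lookahead=/ remaining=[/ ( ( num ) ) ) ) $]
Step 18: reduce F->( E ). Stack=[( ( T / F] ptr=9 lookahead=/ remaining=[/ ( ( num ) ) ) ) $]
Step 19: reduce T->T / F. Stack=[( ( T] ptr=9 lookahead=/ remaining=[/ ( ( num ) ) ) ) $]
Step 20: shift /. Stack=[( ( T /] ptr=10 lookahead=( remaining=[( ( num ) ) ) ) $]
Step 21: shift (. Stack=[( ( T / (] ptr=11 lookahead=( remaining=[( num ) ) ) ) $]
Step 22: shift (. Stack=[( ( T / ( (] ptr=12 lookahead=num remaining=[num ) ) ) ) $]
Step 23: shift num. Stack=[( ( T / ( ( num] ptr=13 lookahead=) remaining=[) ) ) ) $]
Step 24: reduce F->num. Stack=[( ( T / ( ( F] ptr=13 lookahead=) remaining=[) ) ) ) $]
Step 25: reduce T->F. Stack=[( ( T / ( ( T] ptr=13 lookahead=) remaining=[) ) ) ) $]
Step 26: reduce E->T. Stack=[( ( T / ( ( E] ptr=13 lookahead=) remaining=[) ) ) ) $]
Step 27: shift ). Stack=[( ( T / ( ( E )] ptr=14 lookahead=) remaining=[) ) ) $]
Step 28: reduce F->( E ). Stack=[( ( T / ( F] ptr=14 lookahead=) remaining=[) ) ) $]
Step 29: reduce T->F. Stack=[( ( T / ( T] ptr=14 lookahead=) remaining=[) ) ) $]
Step 30: reduce E->T. Stack=[( ( T / ( E] ptr=14 lookahead=) remaining=[) ) ) $]
Step 31: shift ). Stack=[( ( T / ( E )] ptr=15 lookahead=) remaining=[) ) $]
Step 32: reduce F->( E ). Stack=[( ( T / F] ptr=15 lookahead=) remaining=[) ) $]
Step 33: reduce T->T / F. Stack=[( ( T] ptr=15 lookahead=) remaining=[) ) $]
Step 34: reduce E->T. Stack=[( ( E] ptr=15 lookahead=) remaining=[) ) $]
Step 35: shift ). Stack=[( ( E )] ptr=16 lookahead=) remaining=[) $]
Step 36: reduce F->( E ). Stack=[( F] ptr=16 lookahead=) remaining=[) $]
Step 37: reduce T->F. Stack=[( T] ptr=16 lookahead=) remaining=[) $]
Step 38: reduce E->T. Stack=[( E] ptr=16 lookahead=) remaining=[) $]
Step 39: shift ). Stack=[( E )] ptr=17 lookahead=$ remaining=[$]
Step 40: reduce F->( E ). Stack=[F] ptr=17 lookahead=$ remaining=[$]
Step 41: reduce T->F. Stack=[T] ptr=17 lookahead=$ remaining=[$]
Step 42: reduce E->T. Stack=[E] ptr=17 lookahead=$ remaining=[$]
Step 43: accept. Stack=[E] ptr=17 lookahead=$ remaining=[$]

Answer: 7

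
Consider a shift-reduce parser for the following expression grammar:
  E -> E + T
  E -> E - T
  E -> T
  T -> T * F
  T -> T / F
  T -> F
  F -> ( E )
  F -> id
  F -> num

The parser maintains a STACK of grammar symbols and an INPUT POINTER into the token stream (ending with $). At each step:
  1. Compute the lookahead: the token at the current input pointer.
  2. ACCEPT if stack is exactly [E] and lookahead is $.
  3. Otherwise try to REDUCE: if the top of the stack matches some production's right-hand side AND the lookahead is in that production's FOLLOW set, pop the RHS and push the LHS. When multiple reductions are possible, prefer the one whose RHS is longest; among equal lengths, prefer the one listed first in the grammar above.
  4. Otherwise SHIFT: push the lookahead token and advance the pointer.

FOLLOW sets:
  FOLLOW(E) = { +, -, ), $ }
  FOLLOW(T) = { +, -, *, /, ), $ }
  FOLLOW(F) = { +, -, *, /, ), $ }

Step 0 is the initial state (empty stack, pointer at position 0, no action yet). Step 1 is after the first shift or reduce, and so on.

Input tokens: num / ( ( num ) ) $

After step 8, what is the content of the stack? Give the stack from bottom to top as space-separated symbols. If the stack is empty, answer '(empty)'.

Step 1: shift num. Stack=[num] ptr=1 lookahead=/ remaining=[/ ( ( num ) ) $]
Step 2: reduce F->num. Stack=[F] ptr=1 lookahead=/ remaining=[/ ( ( num ) ) $]
Step 3: reduce T->F. Stack=[T] ptr=1 lookahead=/ remaining=[/ ( ( num ) ) $]
Step 4: shift /. Stack=[T /] ptr=2 lookahead=( remaining=[( ( num ) ) $]
Step 5: shift (. Stack=[T / (] ptr=3 lookahead=( remaining=[( num ) ) $]
Step 6: shift (. Stack=[T / ( (] ptr=4 lookahead=num remaining=[num ) ) $]
Step 7: shift num. Stack=[T / ( ( num] ptr=5 lookahead=) remaining=[) ) $]
Step 8: reduce F->num. Stack=[T / ( ( F] ptr=5 lookahead=) remaining=[) ) $]

Answer: T / ( ( F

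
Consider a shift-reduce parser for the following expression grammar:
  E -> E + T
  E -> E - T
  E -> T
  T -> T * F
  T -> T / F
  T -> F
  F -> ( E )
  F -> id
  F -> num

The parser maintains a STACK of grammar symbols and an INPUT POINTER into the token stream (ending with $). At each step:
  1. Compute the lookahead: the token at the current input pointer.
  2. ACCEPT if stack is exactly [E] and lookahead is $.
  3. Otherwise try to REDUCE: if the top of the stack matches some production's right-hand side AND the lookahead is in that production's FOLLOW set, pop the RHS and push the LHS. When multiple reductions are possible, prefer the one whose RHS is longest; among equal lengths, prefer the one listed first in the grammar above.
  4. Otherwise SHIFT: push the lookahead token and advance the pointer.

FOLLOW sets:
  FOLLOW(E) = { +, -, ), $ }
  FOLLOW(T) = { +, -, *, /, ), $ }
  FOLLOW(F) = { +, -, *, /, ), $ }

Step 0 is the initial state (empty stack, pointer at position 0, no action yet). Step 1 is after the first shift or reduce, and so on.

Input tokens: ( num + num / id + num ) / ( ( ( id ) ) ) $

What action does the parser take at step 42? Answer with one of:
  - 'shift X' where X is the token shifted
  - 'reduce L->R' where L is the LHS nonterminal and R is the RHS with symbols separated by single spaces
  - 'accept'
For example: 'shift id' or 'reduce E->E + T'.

Step 1: shift (. Stack=[(] ptr=1 lookahead=num remaining=[num + num / id + num ) / ( ( ( id ) ) ) $]
Step 2: shift num. Stack=[( num] ptr=2 lookahead=+ remaining=[+ num / id + num ) / ( ( ( id ) ) ) $]
Step 3: reduce F->num. Stack=[( F] ptr=2 lookahead=+ remaining=[+ num / id + num ) / ( ( ( id ) ) ) $]
Step 4: reduce T->F. Stack=[( T] ptr=2 lookahead=+ remaining=[+ num / id + num ) / ( ( ( id ) ) ) $]
Step 5: reduce E->T. Stack=[( E] ptr=2 lookahead=+ remaining=[+ num / id + num ) / ( ( ( id ) ) ) $]
Step 6: shift +. Stack=[( E +] ptr=3 lookahead=num remaining=[num / id + num ) / ( ( ( id ) ) ) $]
Step 7: shift num. Stack=[( E + num] ptr=4 lookahead=/ remaining=[/ id + num ) / ( ( ( id ) ) ) $]
Step 8: reduce F->num. Stack=[( E + F] ptr=4 lookahead=/ remaining=[/ id + num ) / ( ( ( id ) ) ) $]
Step 9: reduce T->F. Stack=[( E + T] ptr=4 lookahead=/ remaining=[/ id + num ) / ( ( ( id ) ) ) $]
Step 10: shift /. Stack=[( E + T /] ptr=5 lookahead=id remaining=[id + num ) / ( ( ( id ) ) ) $]
Step 11: shift id. Stack=[( E + T / id] ptr=6 lookahead=+ remaining=[+ num ) / ( ( ( id ) ) ) $]
Step 12: reduce F->id. Stack=[( E + T / F] ptr=6 lookahead=+ remaining=[+ num ) / ( ( ( id ) ) ) $]
Step 13: reduce T->T / F. Stack=[( E + T] ptr=6 lookahead=+ remaining=[+ num ) / ( ( ( id ) ) ) $]
Step 14: reduce E->E + T. Stack=[( E] ptr=6 lookahead=+ remaining=[+ num ) / ( ( ( id ) ) ) $]
Step 15: shift +. Stack=[( E +] ptr=7 lookahead=num remaining=[num ) / ( ( ( id ) ) ) $]
Step 16: shift num. Stack=[( E + num] ptr=8 lookahead=) remaining=[) / ( ( ( id ) ) ) $]
Step 17: reduce F->num. Stack=[( E + F] ptr=8 lookahead=) remaining=[) / ( ( ( id ) ) ) $]
Step 18: reduce T->F. Stack=[( E + T] ptr=8 lookahead=) remaining=[) / ( ( ( id ) ) ) $]
Step 19: reduce E->E + T. Stack=[( E] ptr=8 lookahead=) remaining=[) / ( ( ( id ) ) ) $]
Step 20: shift ). Stack=[( E )] ptr=9 lookahead=/ remaining=[/ ( ( ( id ) ) ) $]
Step 21: reduce F->( E ). Stack=[F] ptr=9 lookahead=/ remaining=[/ ( ( ( id ) ) ) $]
Step 22: reduce T->F. Stack=[T] ptr=9 lookahead=/ remaining=[/ ( ( ( id ) ) ) $]
Step 23: shift /. Stack=[T /] ptr=10 lookahead=( remaining=[( ( ( id ) ) ) $]
Step 24: shift (. Stack=[T / (] ptr=11 lookahead=( remaining=[( ( id ) ) ) $]
Step 25: shift (. Stack=[T / ( (] ptr=12 lookahead=( remaining=[( id ) ) ) $]
Step 26: shift (. Stack=[T / ( ( (] ptr=13 lookahead=id remaining=[id ) ) ) $]
Step 27: shift id. Stack=[T / ( ( ( id] ptr=14 lookahead=) remaining=[) ) ) $]
Step 28: reduce F->id. Stack=[T / ( ( ( F] ptr=14 lookahead=) remaining=[) ) ) $]
Step 29: reduce T->F. Stack=[T / ( ( ( T] ptr=14 lookahead=) remaining=[) ) ) $]
Step 30: reduce E->T. Stack=[T / ( ( ( E] ptr=14 lookahead=) remaining=[) ) ) $]
Step 31: shift ). Stack=[T / ( ( ( E )] ptr=15 lookahead=) remaining=[) ) $]
Step 32: reduce F->( E ). Stack=[T / ( ( F] ptr=15 lookahead=) remaining=[) ) $]
Step 33: reduce T->F. Stack=[T / ( ( T] ptr=15 lookahead=) remaining=[) ) $]
Step 34: reduce E->T. Stack=[T / ( ( E] ptr=15 lookahead=) remaining=[) ) $]
Step 35: shift ). Stack=[T / ( ( E )] ptr=16 lookahead=) remaining=[) $]
Step 36: reduce F->( E ). Stack=[T / ( F] ptr=16 lookahead=) remaining=[) $]
Step 37: reduce T->F. Stack=[T / ( T] ptr=16 lookahead=) remaining=[) $]
Step 38: reduce E->T. Stack=[T / ( E] ptr=16 lookahead=) remaining=[) $]
Step 39: shift ). Stack=[T / ( E )] ptr=17 lookahead=$ remaining=[$]
Step 40: reduce F->( E ). Stack=[T / F] ptr=17 lookahead=$ remaining=[$]
Step 41: reduce T->T / F. Stack=[T] ptr=17 lookahead=$ remaining=[$]
Step 42: reduce E->T. Stack=[E] ptr=17 lookahead=$ remaining=[$]

Answer: reduce E->T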